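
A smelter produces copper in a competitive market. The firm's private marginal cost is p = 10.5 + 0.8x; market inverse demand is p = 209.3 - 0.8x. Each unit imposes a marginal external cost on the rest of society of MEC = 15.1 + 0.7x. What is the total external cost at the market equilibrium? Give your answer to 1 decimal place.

Market equilibrium (private): 10.5 + 0.8x = 209.3 - 0.8x → x_m = 124.2500.
Total external cost = ∫₀^{x_m} (15.1 + 0.7x) dx = 15.1×124.2500 + ½×0.7×124.2500² = 7279.4969.

7279.5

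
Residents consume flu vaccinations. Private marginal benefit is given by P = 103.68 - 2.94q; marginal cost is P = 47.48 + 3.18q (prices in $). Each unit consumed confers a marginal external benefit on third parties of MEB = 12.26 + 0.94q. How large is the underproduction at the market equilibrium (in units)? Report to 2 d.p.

Market equilibrium (private): 47.48 + 3.18q = 103.68 - 2.94q → q_m = 9.1830.
Social marginal benefit = demand + MEB = 115.94 - 2.00q.
Set SMB = MC: 115.94 - 2.00q = 47.48 + 3.18q → q* = 13.2162.
Gap = |9.1830 − 13.2162| = 4.0332.

4.03 units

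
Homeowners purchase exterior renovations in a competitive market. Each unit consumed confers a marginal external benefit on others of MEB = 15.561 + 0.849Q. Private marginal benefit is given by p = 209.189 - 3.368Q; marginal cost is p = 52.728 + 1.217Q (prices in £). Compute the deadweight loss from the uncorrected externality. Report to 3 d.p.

DWL = £265.413

Market equilibrium (private): 52.728 + 1.217Q = 209.189 - 3.368Q → Q_m = 34.1245.
Social marginal benefit = demand + MEB = 224.750 - 2.519Q.
Set SMB = MC: 224.750 - 2.519Q = 52.728 + 1.217Q → Q* = 46.0444.
The welfare-loss triangle has base |Q_m − Q*| and height MEB(Q_m) (the vertical gap between SMB and MC is zero at Q* and MEB at Q_m).
DWL = ½ × 11.9199 × 44.5327 = 265.4127.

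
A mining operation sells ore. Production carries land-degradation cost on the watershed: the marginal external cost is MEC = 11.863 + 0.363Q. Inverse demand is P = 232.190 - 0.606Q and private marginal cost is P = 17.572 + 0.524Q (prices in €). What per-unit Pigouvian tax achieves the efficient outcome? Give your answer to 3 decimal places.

tax = €61.160 per unit

Social marginal cost = private MC + MEC = 29.435 + 0.887Q.
Set SMC = demand: 29.435 + 0.887Q = 232.190 - 0.606Q → Q* = 135.8038.
The Pigouvian tax equals MEC at Q*: 11.863 + 0.363×135.8038 = 61.1598.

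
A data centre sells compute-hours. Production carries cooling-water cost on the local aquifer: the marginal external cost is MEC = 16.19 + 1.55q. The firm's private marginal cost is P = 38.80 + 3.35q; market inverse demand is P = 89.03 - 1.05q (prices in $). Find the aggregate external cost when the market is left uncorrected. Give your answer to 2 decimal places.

$285.82

Market equilibrium (private): 38.80 + 3.35q = 89.03 - 1.05q → q_m = 11.4159.
Total external cost = ∫₀^{q_m} (16.19 + 1.55q) dq = 16.19×11.4159 + ½×1.55×11.4159² = 285.8236.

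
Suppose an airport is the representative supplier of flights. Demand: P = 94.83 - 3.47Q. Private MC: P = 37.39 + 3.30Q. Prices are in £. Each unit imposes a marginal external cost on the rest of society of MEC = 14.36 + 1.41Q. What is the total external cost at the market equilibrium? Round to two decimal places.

£172.59

Market equilibrium (private): 37.39 + 3.30Q = 94.83 - 3.47Q → Q_m = 8.4845.
Total external cost = ∫₀^{Q_m} (14.36 + 1.41Q) dQ = 14.36×8.4845 + ½×1.41×8.4845² = 172.5881.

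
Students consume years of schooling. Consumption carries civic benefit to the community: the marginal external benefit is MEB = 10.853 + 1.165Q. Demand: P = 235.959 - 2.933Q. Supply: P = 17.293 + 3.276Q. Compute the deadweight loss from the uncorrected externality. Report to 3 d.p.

Market equilibrium (private): 17.293 + 3.276Q = 235.959 - 2.933Q → Q_m = 35.2176.
Social marginal benefit = demand + MEB = 246.812 - 1.768Q.
Set SMB = MC: 246.812 - 1.768Q = 17.293 + 3.276Q → Q* = 45.5034.
Between Q* and Q_m the wedge SMB − MC runs linearly from 0 to MEB(Q_m), so the loss is a triangle.
DWL = ½ × 10.2858 × 51.8815 = 266.8214.

DWL = 266.821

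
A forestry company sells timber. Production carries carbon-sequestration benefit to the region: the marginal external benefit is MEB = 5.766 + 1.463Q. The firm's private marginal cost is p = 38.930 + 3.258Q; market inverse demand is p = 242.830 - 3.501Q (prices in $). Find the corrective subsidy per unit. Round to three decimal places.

subsidy = $63.685 per unit

Social marginal cost = private MC − MEB = 33.164 + 1.795Q.
Set SMC = demand: 33.164 + 1.795Q = 242.830 - 3.501Q → Q* = 39.5895.
The Pigouvian subsidy equals MEB at Q*: 5.766 + 1.463×39.5895 = 63.6854.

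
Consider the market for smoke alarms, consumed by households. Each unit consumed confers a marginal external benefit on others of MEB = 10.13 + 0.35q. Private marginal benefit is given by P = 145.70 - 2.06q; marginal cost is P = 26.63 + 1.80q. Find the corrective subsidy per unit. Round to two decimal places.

Social marginal benefit = demand + MEB = 155.83 - 1.71q.
Set SMB = MC: 155.83 - 1.71q = 26.63 + 1.80q → q* = 36.8091.
The Pigouvian subsidy equals MEB at q*: 10.13 + 0.35×36.8091 = 23.0132.

subsidy = 23.01 per unit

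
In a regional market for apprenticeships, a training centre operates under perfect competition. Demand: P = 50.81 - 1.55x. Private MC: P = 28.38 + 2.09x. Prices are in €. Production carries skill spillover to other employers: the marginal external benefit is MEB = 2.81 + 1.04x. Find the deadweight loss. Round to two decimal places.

DWL = €16.34

Market equilibrium (private): 28.38 + 2.09x = 50.81 - 1.55x → x_m = 6.1621.
Social marginal cost = private MC − MEB = 25.57 + 1.05x.
Set SMC = demand: 25.57 + 1.05x = 50.81 - 1.55x → x* = 9.7077.
The loss is the area between SMC and demand from x* to x_m; with linear curves that's a triangle of height MEB(x_m).
DWL = ½ × 3.5456 × 9.2186 = 16.3427.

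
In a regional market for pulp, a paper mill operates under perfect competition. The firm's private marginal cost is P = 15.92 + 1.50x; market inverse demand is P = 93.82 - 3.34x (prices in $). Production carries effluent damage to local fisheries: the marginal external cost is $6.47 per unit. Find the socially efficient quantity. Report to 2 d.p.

Social marginal cost = private MC + MEC = 22.39 + 1.50x.
Set SMC = demand: 22.39 + 1.50x = 93.82 - 3.34x → x* = 14.7583.

x* = 14.76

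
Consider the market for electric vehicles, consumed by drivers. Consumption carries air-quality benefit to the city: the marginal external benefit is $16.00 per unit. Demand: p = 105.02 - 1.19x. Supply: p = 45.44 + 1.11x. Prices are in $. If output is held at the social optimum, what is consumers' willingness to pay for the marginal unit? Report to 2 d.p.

P = $65.92

Social marginal benefit = demand + MEB = 121.02 - 1.19x.
Set SMB = MC: 121.02 - 1.19x = 45.44 + 1.11x → x* = 32.8609.
Consumer price on the demand curve at x*: 105.02 − 1.19×32.8609 = 65.9155.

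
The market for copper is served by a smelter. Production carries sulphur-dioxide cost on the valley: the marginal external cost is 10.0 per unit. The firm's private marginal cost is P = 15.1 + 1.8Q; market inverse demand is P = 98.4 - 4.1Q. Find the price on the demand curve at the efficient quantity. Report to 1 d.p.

P = 47.5

Social marginal cost = private MC + MEC = 25.1 + 1.8Q.
Set SMC = demand: 25.1 + 1.8Q = 98.4 - 4.1Q → Q* = 12.4237.
Consumer price on the demand curve at Q*: 98.4 − 4.1×12.4237 = 47.4628.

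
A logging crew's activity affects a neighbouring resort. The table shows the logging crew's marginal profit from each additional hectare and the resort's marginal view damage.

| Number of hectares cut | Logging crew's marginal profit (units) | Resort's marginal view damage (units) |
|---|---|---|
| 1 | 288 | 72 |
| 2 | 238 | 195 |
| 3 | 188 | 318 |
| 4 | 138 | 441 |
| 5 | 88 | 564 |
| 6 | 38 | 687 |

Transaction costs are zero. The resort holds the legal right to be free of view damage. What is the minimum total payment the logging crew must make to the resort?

267

Efficient level: marginal profit ≥ marginal view damage through level 2, so k* = 2.
With the resort holding the right, the logging crew must at least compensate total damage at k*: 72 + 195 = 267.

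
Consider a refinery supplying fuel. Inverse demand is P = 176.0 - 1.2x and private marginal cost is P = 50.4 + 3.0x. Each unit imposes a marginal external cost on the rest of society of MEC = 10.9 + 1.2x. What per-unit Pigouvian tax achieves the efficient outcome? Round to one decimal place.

tax = 36.4 per unit

Social marginal cost = private MC + MEC = 61.3 + 4.2x.
Set SMC = demand: 61.3 + 4.2x = 176.0 - 1.2x → x* = 21.2407.
The Pigouvian tax equals MEC at x*: 10.9 + 1.2×21.2407 = 36.3888.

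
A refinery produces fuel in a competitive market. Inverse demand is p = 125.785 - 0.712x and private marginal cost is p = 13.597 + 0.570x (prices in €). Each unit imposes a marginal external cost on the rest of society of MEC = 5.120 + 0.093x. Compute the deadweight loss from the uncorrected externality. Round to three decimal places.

Market equilibrium (private): 13.597 + 0.570x = 125.785 - 0.712x → x_m = 87.5101.
Social marginal cost = private MC + MEC = 18.717 + 0.663x.
Set SMC = demand: 18.717 + 0.663x = 125.785 - 0.712x → x* = 77.8676.
The welfare-loss triangle has base |x_m − x*| and height MEC(x_m) (the vertical gap between SMC and demand is zero at x* and MEC at x_m).
DWL = ½ × 9.6425 × 13.2584 = 63.9221.

DWL = €63.922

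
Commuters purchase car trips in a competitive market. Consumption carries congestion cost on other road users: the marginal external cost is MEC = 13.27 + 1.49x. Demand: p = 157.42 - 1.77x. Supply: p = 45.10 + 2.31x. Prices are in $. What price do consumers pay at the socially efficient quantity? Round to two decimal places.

Social marginal benefit = demand − MEC = 144.15 - 3.26x.
Set SMB = MC: 144.15 - 3.26x = 45.10 + 2.31x → x* = 17.7828.
Consumer price on the demand curve at x*: 157.42 − 1.77×17.7828 = 125.9444.

P = $125.94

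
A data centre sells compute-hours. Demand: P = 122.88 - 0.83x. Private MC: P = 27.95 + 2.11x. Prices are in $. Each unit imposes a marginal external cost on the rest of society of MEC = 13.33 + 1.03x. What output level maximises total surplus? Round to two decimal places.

x* = 20.55

Social marginal cost = private MC + MEC = 41.28 + 3.14x.
Set SMC = demand: 41.28 + 3.14x = 122.88 - 0.83x → x* = 20.5542.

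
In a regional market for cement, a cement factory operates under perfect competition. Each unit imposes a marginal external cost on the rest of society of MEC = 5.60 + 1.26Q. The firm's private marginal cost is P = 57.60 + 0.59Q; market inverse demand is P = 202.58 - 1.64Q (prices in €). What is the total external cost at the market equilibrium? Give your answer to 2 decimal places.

€3026.93

Market equilibrium (private): 57.60 + 0.59Q = 202.58 - 1.64Q → Q_m = 65.0135.
Total external cost = ∫₀^{Q_m} (5.60 + 1.26Q) dQ = 5.60×65.0135 + ½×1.26×65.0135² = 3026.9314.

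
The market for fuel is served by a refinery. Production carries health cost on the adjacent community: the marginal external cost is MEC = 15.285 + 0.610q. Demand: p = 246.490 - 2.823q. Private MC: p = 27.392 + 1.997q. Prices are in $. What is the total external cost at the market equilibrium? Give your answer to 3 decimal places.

Market equilibrium (private): 27.392 + 1.997q = 246.490 - 2.823q → q_m = 45.4560.
Total external cost = ∫₀^{q_m} (15.285 + 0.610q) dq = 15.285×45.4560 + ½×0.610×45.4560² = 1325.0006.

$1325.001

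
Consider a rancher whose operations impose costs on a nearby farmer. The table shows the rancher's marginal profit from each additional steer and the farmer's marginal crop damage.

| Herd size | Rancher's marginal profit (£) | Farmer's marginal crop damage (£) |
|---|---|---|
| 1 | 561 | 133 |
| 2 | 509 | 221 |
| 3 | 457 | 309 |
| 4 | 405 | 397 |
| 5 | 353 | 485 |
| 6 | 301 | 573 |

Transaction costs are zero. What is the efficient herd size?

Bargaining reaches the level where marginal profit last exceeds marginal crop damage.
That holds through level 4 (405 ≥ 397) but not at 5 (353 < 485).

4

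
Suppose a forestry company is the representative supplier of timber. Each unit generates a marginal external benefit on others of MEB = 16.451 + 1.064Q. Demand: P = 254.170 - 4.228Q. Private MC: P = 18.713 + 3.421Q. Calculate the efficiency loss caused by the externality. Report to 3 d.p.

DWL = 183.828

Market equilibrium (private): 18.713 + 3.421Q = 254.170 - 4.228Q → Q_m = 30.7827.
Social marginal cost = private MC − MEB = 2.262 + 2.357Q.
Set SMC = demand: 2.262 + 2.357Q = 254.170 - 4.228Q → Q* = 38.2548.
The loss is the area between SMC and demand from Q* to Q_m; with linear curves that's a triangle of height MEB(Q_m).
DWL = ½ × 7.4721 × 49.2038 = 183.8279.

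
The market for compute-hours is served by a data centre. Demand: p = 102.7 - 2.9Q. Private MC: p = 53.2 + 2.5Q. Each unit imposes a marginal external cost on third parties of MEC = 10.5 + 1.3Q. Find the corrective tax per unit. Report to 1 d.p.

tax = 18.1 per unit

Social marginal cost = private MC + MEC = 63.7 + 3.8Q.
Set SMC = demand: 63.7 + 3.8Q = 102.7 - 2.9Q → Q* = 5.8209.
The Pigouvian tax equals MEC at Q*: 10.5 + 1.3×5.8209 = 18.0672.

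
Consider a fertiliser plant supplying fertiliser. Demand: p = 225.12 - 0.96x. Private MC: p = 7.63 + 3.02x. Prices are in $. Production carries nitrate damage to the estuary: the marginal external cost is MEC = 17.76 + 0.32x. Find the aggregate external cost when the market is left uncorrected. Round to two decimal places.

$1448.29

Market equilibrium (private): 7.63 + 3.02x = 225.12 - 0.96x → x_m = 54.6457.
Total external cost = ∫₀^{x_m} (17.76 + 0.32x) dx = 17.76×54.6457 + ½×0.32×54.6457² = 1448.2920.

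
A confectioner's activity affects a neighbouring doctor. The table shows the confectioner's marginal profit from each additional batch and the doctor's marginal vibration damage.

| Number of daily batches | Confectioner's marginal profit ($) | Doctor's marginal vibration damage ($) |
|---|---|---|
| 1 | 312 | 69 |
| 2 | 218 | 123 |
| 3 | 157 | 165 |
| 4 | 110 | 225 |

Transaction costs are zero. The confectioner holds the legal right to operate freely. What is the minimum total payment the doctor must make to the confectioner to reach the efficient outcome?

Left alone the confectioner would choose level 4 (marginal profit stays positive).
Efficient level: k* = 2 (marginal profit ≥ marginal vibration damage through 2).
The doctor must at least cover the confectioner's forgone profit from cutting 4→2: 157 + 110 = 267.

$267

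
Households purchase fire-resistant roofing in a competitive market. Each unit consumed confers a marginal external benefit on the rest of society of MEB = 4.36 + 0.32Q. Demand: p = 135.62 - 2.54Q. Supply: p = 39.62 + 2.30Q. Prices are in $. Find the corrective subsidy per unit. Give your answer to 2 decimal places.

subsidy = $11.47 per unit

Social marginal benefit = demand + MEB = 139.98 - 2.22Q.
Set SMB = MC: 139.98 - 2.22Q = 39.62 + 2.30Q → Q* = 22.2035.
The Pigouvian subsidy equals MEB at Q*: 4.36 + 0.32×22.2035 = 11.4651.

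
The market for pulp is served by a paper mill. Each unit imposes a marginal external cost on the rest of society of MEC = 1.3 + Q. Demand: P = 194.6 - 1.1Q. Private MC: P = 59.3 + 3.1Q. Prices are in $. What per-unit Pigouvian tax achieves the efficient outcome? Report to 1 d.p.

Social marginal cost = private MC + MEC = 60.6 + 4.1Q.
Set SMC = demand: 60.6 + 4.1Q = 194.6 - 1.1Q → Q* = 25.7692.
The Pigouvian tax equals MEC at Q*: 1.3 + 1.0×25.7692 = 27.0692.

tax = $27.1 per unit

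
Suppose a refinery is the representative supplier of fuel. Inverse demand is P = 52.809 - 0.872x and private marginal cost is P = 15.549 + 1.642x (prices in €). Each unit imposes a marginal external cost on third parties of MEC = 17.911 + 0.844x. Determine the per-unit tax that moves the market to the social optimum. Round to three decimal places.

tax = €22.774 per unit

Social marginal cost = private MC + MEC = 33.460 + 2.486x.
Set SMC = demand: 33.460 + 2.486x = 52.809 - 0.872x → x* = 5.7621.
The Pigouvian tax equals MEC at x*: 17.911 + 0.844×5.7621 = 22.7742.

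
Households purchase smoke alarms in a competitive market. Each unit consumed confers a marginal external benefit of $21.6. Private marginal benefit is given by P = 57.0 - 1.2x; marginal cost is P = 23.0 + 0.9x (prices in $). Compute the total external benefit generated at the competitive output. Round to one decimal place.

$349.7

Market equilibrium (private): 23.0 + 0.9x = 57.0 - 1.2x → x_m = 16.1905.
Total external benefit = MEB × x_m = 21.6 × 16.1905 = 349.7148.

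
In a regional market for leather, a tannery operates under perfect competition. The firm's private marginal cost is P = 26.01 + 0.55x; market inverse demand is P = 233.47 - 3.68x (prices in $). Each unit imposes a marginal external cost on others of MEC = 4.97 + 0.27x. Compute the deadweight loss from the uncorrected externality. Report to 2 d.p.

Market equilibrium (private): 26.01 + 0.55x = 233.47 - 3.68x → x_m = 49.0449.
Social marginal cost = private MC + MEC = 30.98 + 0.82x.
Set SMC = demand: 30.98 + 0.82x = 233.47 - 3.68x → x* = 44.9978.
The loss is the area between SMC and demand from x* to x_m; with linear curves that's a triangle of height MEC(x_m).
DWL = ½ × 4.0471 × 18.2121 = 36.8531.

DWL = $36.85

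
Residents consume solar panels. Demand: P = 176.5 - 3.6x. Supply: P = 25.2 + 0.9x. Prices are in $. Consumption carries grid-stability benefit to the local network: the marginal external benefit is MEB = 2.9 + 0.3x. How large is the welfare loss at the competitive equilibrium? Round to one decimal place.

Market equilibrium (private): 25.2 + 0.9x = 176.5 - 3.6x → x_m = 33.6222.
Social marginal benefit = demand + MEB = 179.4 - 3.3x.
Set SMB = MC: 179.4 - 3.3x = 25.2 + 0.9x → x* = 36.7143.
The loss is the area between SMB and MC from x* to x_m; with linear curves that's a triangle of height MEB(x_m).
DWL = ½ × 3.0921 × 12.9867 = 20.0781.

DWL = $20.1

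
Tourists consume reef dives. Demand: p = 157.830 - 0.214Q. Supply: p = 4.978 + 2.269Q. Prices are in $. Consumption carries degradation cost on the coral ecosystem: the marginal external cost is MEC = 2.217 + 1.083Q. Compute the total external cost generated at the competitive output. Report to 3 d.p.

$2188.524

Market equilibrium (private): 4.978 + 2.269Q = 157.830 - 0.214Q → Q_m = 61.5594.
Total external cost = ∫₀^{Q_m} (2.217 + 1.083Q) dQ = 2.217×61.5594 + ½×1.083×61.5594² = 2188.5238.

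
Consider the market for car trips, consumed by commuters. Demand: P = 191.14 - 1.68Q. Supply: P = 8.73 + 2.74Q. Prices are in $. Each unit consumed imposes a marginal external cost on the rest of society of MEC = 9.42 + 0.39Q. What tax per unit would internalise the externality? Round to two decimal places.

Social marginal benefit = demand − MEC = 181.72 - 2.07Q.
Set SMB = MC: 181.72 - 2.07Q = 8.73 + 2.74Q → Q* = 35.9647.
The Pigouvian tax equals MEC at Q*: 9.42 + 0.39×35.9647 = 23.4462.

tax = $23.45 per unit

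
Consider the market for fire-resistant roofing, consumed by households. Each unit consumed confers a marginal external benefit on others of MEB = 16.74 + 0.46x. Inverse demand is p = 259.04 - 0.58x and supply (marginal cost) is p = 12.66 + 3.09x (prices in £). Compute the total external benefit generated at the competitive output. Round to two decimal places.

Market equilibrium (private): 12.66 + 3.09x = 259.04 - 0.58x → x_m = 67.1335.
Total external benefit = ∫₀^{x_m} (16.74 + 0.46x) dx = 16.74×67.1335 + ½×0.46×67.1335² = 2160.4034.

£2160.40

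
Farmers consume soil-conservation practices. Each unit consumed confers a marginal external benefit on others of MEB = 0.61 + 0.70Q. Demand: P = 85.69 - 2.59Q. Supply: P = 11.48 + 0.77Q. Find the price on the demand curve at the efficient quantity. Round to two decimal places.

Social marginal benefit = demand + MEB = 86.30 - 1.89Q.
Set SMB = MC: 86.30 - 1.89Q = 11.48 + 0.77Q → Q* = 28.1278.
Consumer price on the demand curve at Q*: 85.69 − 2.59×28.1278 = 12.8390.

P = 12.84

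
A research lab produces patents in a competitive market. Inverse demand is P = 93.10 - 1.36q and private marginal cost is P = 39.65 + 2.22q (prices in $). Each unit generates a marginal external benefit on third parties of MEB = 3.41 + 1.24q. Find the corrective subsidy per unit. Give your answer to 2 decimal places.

Social marginal cost = private MC − MEB = 36.24 + 0.98q.
Set SMC = demand: 36.24 + 0.98q = 93.10 - 1.36q → q* = 24.2991.
The Pigouvian subsidy equals MEB at q*: 3.41 + 1.24×24.2991 = 33.5409.

subsidy = $33.54 per unit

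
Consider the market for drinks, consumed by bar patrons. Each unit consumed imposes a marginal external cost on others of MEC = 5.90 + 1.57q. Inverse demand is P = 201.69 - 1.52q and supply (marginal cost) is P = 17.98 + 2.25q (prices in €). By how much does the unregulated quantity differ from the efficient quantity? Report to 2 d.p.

Market equilibrium (private): 17.98 + 2.25q = 201.69 - 1.52q → q_m = 48.7294.
Social marginal benefit = demand − MEC = 195.79 - 3.09q.
Set SMB = MC: 195.79 - 3.09q = 17.98 + 2.25q → q* = 33.2978.
Gap = |48.7294 − 33.2978| = 15.4316.

15.43 units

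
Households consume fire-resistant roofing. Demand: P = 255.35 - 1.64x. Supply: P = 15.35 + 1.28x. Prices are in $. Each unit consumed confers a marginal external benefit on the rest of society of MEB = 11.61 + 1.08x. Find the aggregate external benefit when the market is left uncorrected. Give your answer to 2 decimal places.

Market equilibrium (private): 15.35 + 1.28x = 255.35 - 1.64x → x_m = 82.1918.
Total external benefit = ∫₀^{x_m} (11.61 + 1.08x) dx = 11.61×82.1918 + ½×1.08×82.1918² = 4602.2125.

$4602.21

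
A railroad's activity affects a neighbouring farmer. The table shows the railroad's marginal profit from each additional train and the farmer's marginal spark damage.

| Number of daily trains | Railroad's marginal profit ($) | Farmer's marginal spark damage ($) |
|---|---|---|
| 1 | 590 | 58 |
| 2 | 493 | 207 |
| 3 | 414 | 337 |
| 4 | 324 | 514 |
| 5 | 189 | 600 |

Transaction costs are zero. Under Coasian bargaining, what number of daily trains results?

Bargaining reaches the level where marginal profit last exceeds marginal spark damage.
That holds through level 3 (414 ≥ 337) but not at 4 (324 < 514).

3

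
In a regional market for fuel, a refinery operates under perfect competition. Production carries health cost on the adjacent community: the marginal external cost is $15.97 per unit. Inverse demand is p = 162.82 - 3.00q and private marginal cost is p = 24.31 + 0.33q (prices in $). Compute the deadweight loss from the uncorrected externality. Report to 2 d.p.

DWL = $38.29

Market equilibrium (private): 24.31 + 0.33q = 162.82 - 3.00q → q_m = 41.5946.
Social marginal cost = private MC + MEC = 40.28 + 0.33q.
Set SMC = demand: 40.28 + 0.33q = 162.82 - 3.00q → q* = 36.7988.
The loss is the area between SMC and demand from q* to q_m; with linear curves that's a triangle of height MEC(q_m).
DWL = ½ × 4.7958 × 15.9700 = 38.2945.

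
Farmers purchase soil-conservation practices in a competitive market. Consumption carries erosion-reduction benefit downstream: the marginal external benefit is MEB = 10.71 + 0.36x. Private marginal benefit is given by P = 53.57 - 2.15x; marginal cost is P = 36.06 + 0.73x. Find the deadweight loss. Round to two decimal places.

Market equilibrium (private): 36.06 + 0.73x = 53.57 - 2.15x → x_m = 6.0799.
Social marginal benefit = demand + MEB = 64.28 - 1.79x.
Set SMB = MC: 64.28 - 1.79x = 36.06 + 0.73x → x* = 11.1984.
Between x* and x_m the wedge SMB − MC runs linearly from 0 to MEB(x_m), so the loss is a triangle.
DWL = ½ × 5.1185 × 12.8988 = 33.0113.

DWL = 33.01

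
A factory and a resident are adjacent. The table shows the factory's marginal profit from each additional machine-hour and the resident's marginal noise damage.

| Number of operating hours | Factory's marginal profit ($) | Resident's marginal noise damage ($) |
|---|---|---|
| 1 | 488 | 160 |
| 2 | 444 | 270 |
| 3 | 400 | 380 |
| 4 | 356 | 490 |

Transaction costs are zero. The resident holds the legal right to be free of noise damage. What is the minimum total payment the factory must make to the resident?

Efficient level: marginal profit ≥ marginal noise damage through level 3, so k* = 3.
With the resident holding the right, the factory must at least compensate total damage at k*: 160 + 270 + 380 = 810.

$810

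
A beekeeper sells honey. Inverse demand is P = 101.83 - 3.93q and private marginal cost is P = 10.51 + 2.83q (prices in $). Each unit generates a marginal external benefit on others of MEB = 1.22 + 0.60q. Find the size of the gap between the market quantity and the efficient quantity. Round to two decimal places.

1.51 units

Market equilibrium (private): 10.51 + 2.83q = 101.83 - 3.93q → q_m = 13.5089.
Social marginal cost = private MC − MEB = 9.29 + 2.23q.
Set SMC = demand: 9.29 + 2.23q = 101.83 - 3.93q → q* = 15.0227.
Gap = |13.5089 − 15.0227| = 1.5138.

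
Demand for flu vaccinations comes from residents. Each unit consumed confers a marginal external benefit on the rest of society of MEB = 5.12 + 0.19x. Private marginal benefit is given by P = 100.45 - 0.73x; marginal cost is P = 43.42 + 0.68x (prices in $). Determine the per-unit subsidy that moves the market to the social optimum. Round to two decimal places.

Social marginal benefit = demand + MEB = 105.57 - 0.54x.
Set SMB = MC: 105.57 - 0.54x = 43.42 + 0.68x → x* = 50.9426.
The Pigouvian subsidy equals MEB at x*: 5.12 + 0.19×50.9426 = 14.7991.

subsidy = $14.80 per unit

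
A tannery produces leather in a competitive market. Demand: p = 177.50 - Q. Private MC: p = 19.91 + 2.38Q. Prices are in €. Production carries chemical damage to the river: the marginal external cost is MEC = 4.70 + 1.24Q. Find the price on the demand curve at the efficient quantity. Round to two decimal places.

P = €144.41

Social marginal cost = private MC + MEC = 24.61 + 3.62Q.
Set SMC = demand: 24.61 + 3.62Q = 177.50 - Q → Q* = 33.0931.
Consumer price on the demand curve at Q*: 177.50 − 1.00×33.0931 = 144.4069.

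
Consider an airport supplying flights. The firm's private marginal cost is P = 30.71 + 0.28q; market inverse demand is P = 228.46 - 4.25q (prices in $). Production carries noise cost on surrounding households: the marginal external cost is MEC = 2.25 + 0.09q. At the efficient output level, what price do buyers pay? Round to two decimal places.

Social marginal cost = private MC + MEC = 32.96 + 0.37q.
Set SMC = demand: 32.96 + 0.37q = 228.46 - 4.25q → q* = 42.3160.
Consumer price on the demand curve at q*: 228.46 − 4.25×42.3160 = 48.6170.

P = $48.62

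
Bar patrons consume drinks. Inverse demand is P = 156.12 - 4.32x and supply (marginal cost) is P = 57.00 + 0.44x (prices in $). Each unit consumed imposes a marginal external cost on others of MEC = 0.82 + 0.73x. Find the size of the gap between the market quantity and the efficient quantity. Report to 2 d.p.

2.92 units

Market equilibrium (private): 57.00 + 0.44x = 156.12 - 4.32x → x_m = 20.8235.
Social marginal benefit = demand − MEC = 155.30 - 5.05x.
Set SMB = MC: 155.30 - 5.05x = 57.00 + 0.44x → x* = 17.9053.
Gap = |20.8235 − 17.9053| = 2.9182.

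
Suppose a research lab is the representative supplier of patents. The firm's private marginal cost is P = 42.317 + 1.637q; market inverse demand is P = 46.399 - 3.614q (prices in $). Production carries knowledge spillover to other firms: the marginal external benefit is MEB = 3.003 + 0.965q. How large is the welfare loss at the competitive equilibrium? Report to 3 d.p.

DWL = $1.643

Market equilibrium (private): 42.317 + 1.637q = 46.399 - 3.614q → q_m = 0.7774.
Social marginal cost = private MC − MEB = 39.314 + 0.672q.
Set SMC = demand: 39.314 + 0.672q = 46.399 - 3.614q → q* = 1.6531.
Height of the DWL triangle at q_m is demand(q_m) − SMC(q_m) = MEB(q_m) = 3.7532.
DWL = ½ × 0.8757 × 3.7532 = 1.6433.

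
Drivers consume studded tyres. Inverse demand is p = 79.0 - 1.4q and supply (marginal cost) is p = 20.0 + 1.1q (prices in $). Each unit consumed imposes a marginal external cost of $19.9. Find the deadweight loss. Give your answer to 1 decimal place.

Market equilibrium (private): 20.0 + 1.1q = 79.0 - 1.4q → q_m = 23.6000.
Social marginal benefit = demand − MEC = 59.1 - 1.4q.
Set SMB = MC: 59.1 - 1.4q = 20.0 + 1.1q → q* = 15.6400.
The welfare-loss triangle has base |q_m − q*| and height MEC(q_m) (the vertical gap between SMB and MC is zero at q* and MEC at q_m).
DWL = ½ × 7.9600 × 19.9000 = 79.2020.

DWL = $79.2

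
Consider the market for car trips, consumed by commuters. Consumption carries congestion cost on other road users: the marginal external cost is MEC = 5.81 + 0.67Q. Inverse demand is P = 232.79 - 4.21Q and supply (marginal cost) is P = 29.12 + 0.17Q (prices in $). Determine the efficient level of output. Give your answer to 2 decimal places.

Q* = 39.18

Social marginal benefit = demand − MEC = 226.98 - 4.88Q.
Set SMB = MC: 226.98 - 4.88Q = 29.12 + 0.17Q → Q* = 39.1802.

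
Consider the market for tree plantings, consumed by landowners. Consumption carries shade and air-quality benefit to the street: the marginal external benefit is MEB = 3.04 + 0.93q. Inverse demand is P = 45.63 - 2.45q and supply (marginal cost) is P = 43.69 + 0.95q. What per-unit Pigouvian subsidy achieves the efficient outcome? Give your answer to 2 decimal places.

subsidy = 4.92 per unit

Social marginal benefit = demand + MEB = 48.67 - 1.52q.
Set SMB = MC: 48.67 - 1.52q = 43.69 + 0.95q → q* = 2.0162.
The Pigouvian subsidy equals MEB at q*: 3.04 + 0.93×2.0162 = 4.9151.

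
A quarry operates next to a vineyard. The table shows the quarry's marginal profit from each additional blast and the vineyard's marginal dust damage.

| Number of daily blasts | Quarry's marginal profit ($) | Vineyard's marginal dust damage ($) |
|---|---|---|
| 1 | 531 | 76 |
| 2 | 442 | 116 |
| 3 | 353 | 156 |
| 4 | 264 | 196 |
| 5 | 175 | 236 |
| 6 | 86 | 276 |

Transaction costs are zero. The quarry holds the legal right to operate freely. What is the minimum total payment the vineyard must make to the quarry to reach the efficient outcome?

Left alone the quarry would choose level 6 (marginal profit stays positive).
Efficient level: k* = 4 (marginal profit ≥ marginal dust damage through 4).
The vineyard must at least cover the quarry's forgone profit from cutting 6→4: 175 + 86 = 261.

$261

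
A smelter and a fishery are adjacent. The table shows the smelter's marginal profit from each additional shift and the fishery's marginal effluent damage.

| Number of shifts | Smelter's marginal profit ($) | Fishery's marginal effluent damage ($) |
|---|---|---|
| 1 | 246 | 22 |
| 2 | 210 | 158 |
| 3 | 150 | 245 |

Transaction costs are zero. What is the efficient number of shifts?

Bargaining reaches the level where marginal profit last exceeds marginal effluent damage.
That holds through level 2 (210 ≥ 158) but not at 3 (150 < 245).

2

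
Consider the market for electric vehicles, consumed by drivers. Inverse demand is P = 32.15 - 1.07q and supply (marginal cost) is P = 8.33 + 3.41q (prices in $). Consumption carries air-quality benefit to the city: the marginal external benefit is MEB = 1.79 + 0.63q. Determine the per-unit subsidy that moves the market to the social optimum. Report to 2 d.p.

subsidy = $5.98 per unit

Social marginal benefit = demand + MEB = 33.94 - 0.44q.
Set SMB = MC: 33.94 - 0.44q = 8.33 + 3.41q → q* = 6.6519.
The Pigouvian subsidy equals MEB at q*: 1.79 + 0.63×6.6519 = 5.9807.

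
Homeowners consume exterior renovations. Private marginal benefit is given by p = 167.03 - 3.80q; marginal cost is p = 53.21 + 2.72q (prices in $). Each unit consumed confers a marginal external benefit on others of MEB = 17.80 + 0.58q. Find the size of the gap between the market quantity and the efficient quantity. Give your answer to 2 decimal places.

Market equilibrium (private): 53.21 + 2.72q = 167.03 - 3.80q → q_m = 17.4571.
Social marginal benefit = demand + MEB = 184.83 - 3.22q.
Set SMB = MC: 184.83 - 3.22q = 53.21 + 2.72q → q* = 22.1582.
Gap = |17.4571 − 22.1582| = 4.7011.

4.70 units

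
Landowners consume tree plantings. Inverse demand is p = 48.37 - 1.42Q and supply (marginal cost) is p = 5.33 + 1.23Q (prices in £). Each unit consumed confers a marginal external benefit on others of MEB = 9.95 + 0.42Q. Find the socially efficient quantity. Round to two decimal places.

Social marginal benefit = demand + MEB = 58.32 - Q.
Set SMB = MC: 58.32 - Q = 5.33 + 1.23Q → Q* = 23.7623.

Q* = 23.76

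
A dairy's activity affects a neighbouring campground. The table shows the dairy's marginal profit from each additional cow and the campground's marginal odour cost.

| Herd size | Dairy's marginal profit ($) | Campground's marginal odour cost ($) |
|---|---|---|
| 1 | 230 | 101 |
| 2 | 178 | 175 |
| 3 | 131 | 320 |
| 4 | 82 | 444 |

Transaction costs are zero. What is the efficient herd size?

Bargaining reaches the level where marginal profit last exceeds marginal odour cost.
That holds through level 2 (178 ≥ 175) but not at 3 (131 < 320).

2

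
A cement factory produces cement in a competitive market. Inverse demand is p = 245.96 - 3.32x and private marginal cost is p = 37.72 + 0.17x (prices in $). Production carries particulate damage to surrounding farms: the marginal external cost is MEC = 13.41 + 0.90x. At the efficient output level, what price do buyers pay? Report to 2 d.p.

P = $98.62

Social marginal cost = private MC + MEC = 51.13 + 1.07x.
Set SMC = demand: 51.13 + 1.07x = 245.96 - 3.32x → x* = 44.3804.
Consumer price on the demand curve at x*: 245.96 − 3.32×44.3804 = 98.6171.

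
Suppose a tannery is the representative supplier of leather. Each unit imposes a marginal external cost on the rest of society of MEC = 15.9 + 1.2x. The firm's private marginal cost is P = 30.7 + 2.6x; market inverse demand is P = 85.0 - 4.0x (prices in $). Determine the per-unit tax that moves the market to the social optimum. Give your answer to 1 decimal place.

tax = $21.8 per unit

Social marginal cost = private MC + MEC = 46.6 + 3.8x.
Set SMC = demand: 46.6 + 3.8x = 85.0 - 4.0x → x* = 4.9231.
The Pigouvian tax equals MEC at x*: 15.9 + 1.2×4.9231 = 21.8077.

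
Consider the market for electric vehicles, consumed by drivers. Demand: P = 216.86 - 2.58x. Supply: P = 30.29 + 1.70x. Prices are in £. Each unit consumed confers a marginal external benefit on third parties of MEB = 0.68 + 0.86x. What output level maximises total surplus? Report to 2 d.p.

x* = 54.75

Social marginal benefit = demand + MEB = 217.54 - 1.72x.
Set SMB = MC: 217.54 - 1.72x = 30.29 + 1.70x → x* = 54.7515.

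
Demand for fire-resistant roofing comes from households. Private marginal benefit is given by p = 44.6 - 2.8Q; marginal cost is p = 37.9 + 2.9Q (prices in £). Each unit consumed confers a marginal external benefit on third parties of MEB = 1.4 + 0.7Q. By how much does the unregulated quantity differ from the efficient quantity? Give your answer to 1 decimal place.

0.4 units

Market equilibrium (private): 37.9 + 2.9Q = 44.6 - 2.8Q → Q_m = 1.1754.
Social marginal benefit = demand + MEB = 46.0 - 2.1Q.
Set SMB = MC: 46.0 - 2.1Q = 37.9 + 2.9Q → Q* = 1.6200.
Gap = |1.1754 − 1.6200| = 0.4446.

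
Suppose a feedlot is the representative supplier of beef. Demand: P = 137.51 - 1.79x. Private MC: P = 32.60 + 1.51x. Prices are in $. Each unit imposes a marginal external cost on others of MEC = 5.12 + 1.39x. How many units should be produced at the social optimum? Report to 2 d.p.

Social marginal cost = private MC + MEC = 37.72 + 2.90x.
Set SMC = demand: 37.72 + 2.90x = 137.51 - 1.79x → x* = 21.2772.

x* = 21.28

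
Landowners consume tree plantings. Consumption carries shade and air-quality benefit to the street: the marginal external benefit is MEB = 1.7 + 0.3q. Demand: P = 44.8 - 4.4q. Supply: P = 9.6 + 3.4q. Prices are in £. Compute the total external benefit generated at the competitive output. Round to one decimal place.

Market equilibrium (private): 9.6 + 3.4q = 44.8 - 4.4q → q_m = 4.5128.
Total external benefit = ∫₀^{q_m} (1.7 + 0.3q) dq = 1.7×4.5128 + ½×0.3×4.5128² = 10.7266.

£10.7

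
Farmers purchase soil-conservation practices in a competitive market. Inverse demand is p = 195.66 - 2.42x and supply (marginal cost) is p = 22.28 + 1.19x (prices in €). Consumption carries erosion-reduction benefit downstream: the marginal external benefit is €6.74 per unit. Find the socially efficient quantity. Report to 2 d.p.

Social marginal benefit = demand + MEB = 202.40 - 2.42x.
Set SMB = MC: 202.40 - 2.42x = 22.28 + 1.19x → x* = 49.8947.

x* = 49.89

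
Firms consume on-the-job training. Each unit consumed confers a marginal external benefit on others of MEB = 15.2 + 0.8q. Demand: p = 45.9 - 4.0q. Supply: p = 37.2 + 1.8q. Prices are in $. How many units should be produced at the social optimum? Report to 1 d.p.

Social marginal benefit = demand + MEB = 61.1 - 3.2q.
Set SMB = MC: 61.1 - 3.2q = 37.2 + 1.8q → q* = 4.7800.

q* = 4.8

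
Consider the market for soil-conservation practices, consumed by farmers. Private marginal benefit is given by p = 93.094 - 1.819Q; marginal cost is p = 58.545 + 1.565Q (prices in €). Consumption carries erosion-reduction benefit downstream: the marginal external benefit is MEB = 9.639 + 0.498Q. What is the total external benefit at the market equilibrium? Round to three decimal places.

€124.364

Market equilibrium (private): 58.545 + 1.565Q = 93.094 - 1.819Q → Q_m = 10.2095.
Total external benefit = ∫₀^{Q_m} (9.639 + 0.498Q) dQ = 9.639×10.2095 + ½×0.498×10.2095² = 124.3636.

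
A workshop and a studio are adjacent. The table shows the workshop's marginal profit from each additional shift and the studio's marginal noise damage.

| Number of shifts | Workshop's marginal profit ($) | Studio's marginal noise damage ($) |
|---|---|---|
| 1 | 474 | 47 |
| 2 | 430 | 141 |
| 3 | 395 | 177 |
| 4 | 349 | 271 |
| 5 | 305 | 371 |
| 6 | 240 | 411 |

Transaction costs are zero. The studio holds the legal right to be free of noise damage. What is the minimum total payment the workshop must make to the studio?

Efficient level: marginal profit ≥ marginal noise damage through level 4, so k* = 4.
With the studio holding the right, the workshop must at least compensate total damage at k*: 47 + 141 + 177 + 271 = 636.

$636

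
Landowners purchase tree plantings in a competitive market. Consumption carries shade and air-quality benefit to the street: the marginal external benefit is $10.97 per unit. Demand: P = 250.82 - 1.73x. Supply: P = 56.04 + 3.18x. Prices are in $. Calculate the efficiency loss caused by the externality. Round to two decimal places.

Market equilibrium (private): 56.04 + 3.18x = 250.82 - 1.73x → x_m = 39.6701.
Social marginal benefit = demand + MEB = 261.79 - 1.73x.
Set SMB = MC: 261.79 - 1.73x = 56.04 + 3.18x → x* = 41.9043.
The loss is the area between SMB and MC from x* to x_m; with linear curves that's a triangle of height MEB(x_m).
DWL = ½ × 2.2342 × 10.9700 = 12.2546.

DWL = $12.25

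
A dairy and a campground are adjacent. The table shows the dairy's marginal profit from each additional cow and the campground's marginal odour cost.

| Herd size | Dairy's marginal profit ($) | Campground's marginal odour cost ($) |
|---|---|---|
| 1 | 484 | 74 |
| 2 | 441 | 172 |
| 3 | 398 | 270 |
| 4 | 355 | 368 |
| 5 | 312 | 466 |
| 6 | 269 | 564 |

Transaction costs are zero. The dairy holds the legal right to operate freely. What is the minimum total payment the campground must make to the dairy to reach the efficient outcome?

$936

Left alone the dairy would choose level 6 (marginal profit stays positive).
Efficient level: k* = 3 (marginal profit ≥ marginal odour cost through 3).
The campground must at least cover the dairy's forgone profit from cutting 6→3: 355 + 312 + 269 = 936.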